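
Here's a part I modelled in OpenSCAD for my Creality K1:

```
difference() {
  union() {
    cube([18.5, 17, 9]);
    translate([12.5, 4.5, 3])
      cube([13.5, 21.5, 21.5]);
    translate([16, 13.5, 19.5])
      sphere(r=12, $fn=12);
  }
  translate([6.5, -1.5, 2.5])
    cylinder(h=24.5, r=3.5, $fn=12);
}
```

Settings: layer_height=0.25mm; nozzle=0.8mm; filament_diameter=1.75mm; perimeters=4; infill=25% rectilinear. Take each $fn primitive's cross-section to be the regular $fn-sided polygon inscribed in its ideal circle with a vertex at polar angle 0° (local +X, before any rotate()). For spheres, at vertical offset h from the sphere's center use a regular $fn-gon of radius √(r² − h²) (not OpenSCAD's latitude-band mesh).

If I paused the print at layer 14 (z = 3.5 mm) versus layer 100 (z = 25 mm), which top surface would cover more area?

Layer 14 (z = 3.5): the 18.5×17 cube contributes its full rectangle (area 314.50 mm²); the cube at (12.5, 4.5) is present — its section is the full 13.5×21.5 rectangle (area 290.25 mm²); the sphere at (16, 13.5) is absent (|z−center|=16.000 > r=12); Merging all regions: the regions partially overlap — summed areas 604.75 mm² minus the doubly-counted overlap 75.00 mm² gives 529.75 mm² — area = 529.75 mm²; the r=3.5 cylinder at (6.5, -1.5) contributes a regular 12-gon of circumradius 3.5 (area = (12/2)·3.500²·sin(360°/12) = 36.75 mm²); Taking the first minus the rest: starting from that combined region (529.75 mm²), the r=3.5 cylinder at (6.5, -1.5) partially overlaps it — only the 8.48 mm² overlap (of its 36.75 mm²) is removed, clipping the outline — area = 521.27 mm². So its area = 521.27 mm². Layer 100 (z = 25): the cube is absent (z outside [0, 9]); the cube at (12.5, 4.5) does not reach this height (z outside [3, 24.5]); the sphere at (16, 13.5): section is a regular 12-gon, circumradius = √(r²−h²) = √(12²−5.5²) = 10.665 (area = (12/2)·10.665²·sin(360°/12) = 341.25 mm²); Merging all regions: only the r=12 sphere at (16, 13.5) is present, so the union is just that shape — area = 341.25 mm²; the cylinder at (6.5, -1.5): section is a regular 12-gon, circumradius r=3.5 (area = (12/2)·3.500²·sin(360°/12) = 36.75 mm²); After the difference (first − rest): starting from the result so far (341.25 mm²), the r=3.5 cylinder at (6.5, -1.5) misses the remaining region (no effect) — area = 341.25 mm². So its area = 341.25 mm². Layer 14 is larger (521.27 vs 341.25 mm²).

layer 14 (z = 3.5 mm)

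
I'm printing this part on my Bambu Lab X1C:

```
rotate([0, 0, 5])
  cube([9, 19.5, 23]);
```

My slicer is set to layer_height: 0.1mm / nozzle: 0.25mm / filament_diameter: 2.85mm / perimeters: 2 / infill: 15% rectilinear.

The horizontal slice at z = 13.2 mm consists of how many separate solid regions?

At z = 13.2 mm: the cube (footprint 9×19.5) is included at this height; (whole slice rotated 5° about Z — lengths, areas and connectivity unchanged). The result has 1 disconnected region.

1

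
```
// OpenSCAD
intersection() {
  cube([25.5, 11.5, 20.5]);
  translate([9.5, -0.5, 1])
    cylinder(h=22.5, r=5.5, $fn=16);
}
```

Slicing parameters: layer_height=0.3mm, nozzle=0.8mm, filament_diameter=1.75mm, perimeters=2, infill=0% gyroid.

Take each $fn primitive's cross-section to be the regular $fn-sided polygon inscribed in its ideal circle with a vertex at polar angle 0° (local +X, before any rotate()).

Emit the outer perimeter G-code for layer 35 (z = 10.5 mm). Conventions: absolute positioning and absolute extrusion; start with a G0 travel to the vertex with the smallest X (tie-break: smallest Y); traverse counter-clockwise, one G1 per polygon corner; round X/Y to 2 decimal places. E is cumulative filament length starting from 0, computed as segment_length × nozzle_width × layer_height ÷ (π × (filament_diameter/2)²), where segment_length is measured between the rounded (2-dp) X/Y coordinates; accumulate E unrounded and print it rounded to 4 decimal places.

G0 X4.10 Y0.00 Z10.50
G1 X14.90 Y0.00 E1.0776
G1 X14.58 Y1.60 E1.2404
G1 X13.39 Y3.39 E1.4549
G1 X11.60 Y4.58 E1.6694
G1 X9.50 Y5.00 E1.8831
G1 X7.40 Y4.58 E2.0968
G1 X5.61 Y3.39 E2.3112
G1 X4.42 Y1.60 E2.5257
G1 X4.10 Y0.00 E2.6885

At z = 10.5 mm: the cube is present — its section is the full 25.5×11.5 rectangle; the r=5.5 cylinder at (9.5, -0.5) gives a regular 16-gon of circumradius 5.5 (constant along its height); Taking the intersection: the r=5.5 cylinder at (9.5, -0.5) partially overlaps the 25.5×11.5 cube; clipping to the common part keeps 40.85 mm² — 1 connected region. The outline is a single polygon with 9 vertices. Extrusion per mm of travel: 0.8 × 0.3 / (π × 0.875²) = 0.099780. Accumulating E over each segment gives final E = 2.6885.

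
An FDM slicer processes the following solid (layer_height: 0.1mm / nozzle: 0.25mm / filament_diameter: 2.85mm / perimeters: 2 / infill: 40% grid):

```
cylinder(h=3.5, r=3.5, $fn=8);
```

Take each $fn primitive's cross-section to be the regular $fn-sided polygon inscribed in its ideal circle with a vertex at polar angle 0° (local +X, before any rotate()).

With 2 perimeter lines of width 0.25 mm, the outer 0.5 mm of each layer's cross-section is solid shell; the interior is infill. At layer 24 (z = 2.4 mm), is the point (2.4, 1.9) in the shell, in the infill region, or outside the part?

At z = 2.4 mm: the r=3.5 cylinder contributes a regular 8-gon of circumradius 3.5. Overall, the cross-section is a single solid region. The nearest boundary edge runs (3.50, 0.00)→(2.47, 2.47); distance from the point to it = 0.29 mm. The point is inside the cross-section, 0.29 mm from the nearest boundary — within the 0.5 mm shell band (2 × 0.25).

shell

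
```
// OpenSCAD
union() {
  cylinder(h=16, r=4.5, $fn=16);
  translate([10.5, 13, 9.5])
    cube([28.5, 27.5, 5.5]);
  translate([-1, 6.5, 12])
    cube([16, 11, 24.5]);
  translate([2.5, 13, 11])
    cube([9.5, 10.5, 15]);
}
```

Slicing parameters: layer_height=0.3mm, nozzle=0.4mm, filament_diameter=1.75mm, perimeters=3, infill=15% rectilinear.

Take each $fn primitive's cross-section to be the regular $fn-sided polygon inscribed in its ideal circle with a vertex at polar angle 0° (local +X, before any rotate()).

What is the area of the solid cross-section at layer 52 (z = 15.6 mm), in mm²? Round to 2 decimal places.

294.99 mm²

At z = 15.6 mm: the r=4.5 cylinder gives a regular 16-gon of circumradius 4.5 (constant along its height) (area = (16/2)·4.500²·sin(360°/16) = 61.99 mm²); the cube at (10.5, 13) does not reach this height (z outside [9.5, 15]); the cube at (-1, 6.5) is present — its section is the full 16×11 rectangle (area 176.00 mm²); the 9.5×10.5 cube at (2.5, 13) contributes its full rectangle (area 99.75 mm²); Combining (union): the regions partially overlap — summed areas 337.74 mm² minus the doubly-counted overlap 42.75 mm² gives 294.99 mm² — area = 294.99 mm². Overall, the cross-section has 2 separate islands. Net area = 294.99 mm².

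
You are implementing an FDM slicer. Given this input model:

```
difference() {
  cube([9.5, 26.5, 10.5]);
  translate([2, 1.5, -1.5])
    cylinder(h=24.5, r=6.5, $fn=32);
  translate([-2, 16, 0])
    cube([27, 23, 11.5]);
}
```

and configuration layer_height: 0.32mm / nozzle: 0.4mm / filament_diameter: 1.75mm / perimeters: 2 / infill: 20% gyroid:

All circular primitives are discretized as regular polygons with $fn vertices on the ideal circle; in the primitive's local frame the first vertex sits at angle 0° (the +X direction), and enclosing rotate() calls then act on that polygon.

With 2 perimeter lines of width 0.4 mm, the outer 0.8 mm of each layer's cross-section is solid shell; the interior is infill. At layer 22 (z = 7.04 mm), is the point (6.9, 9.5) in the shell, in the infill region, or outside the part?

At z = 7.04 mm: the cube is present — its section is the full 9.5×26.5 rectangle; the cylinder at (2, 1.5): section is a regular 32-gon, circumradius r=6.5; the cube at (-2, 16) (footprint 27×23) is included at this height; After the difference (first − rest): starting from the 9.5×26.5 cube, the r=6.5 cylinder at (2, 1.5) partially overlaps it — only the 58.35 mm² overlap (of its 131.88 mm²) is removed, clipping the outline; the 27×23 cube at (-2, 16) partially overlaps it — only the 99.75 mm² overlap (of its 621.00 mm²) is removed, clipping the outline — 1 connected region. Overall, the cross-section is a single solid region. The nearest boundary edge runs (9.50, 16.00)→(9.50, 0.00); distance from the point to it = 2.60 mm. The point is inside the cross-section and 2.60 mm from the nearest boundary — more than the 0.8 mm shell width (2 × 0.4), so it's in the infill interior.

infill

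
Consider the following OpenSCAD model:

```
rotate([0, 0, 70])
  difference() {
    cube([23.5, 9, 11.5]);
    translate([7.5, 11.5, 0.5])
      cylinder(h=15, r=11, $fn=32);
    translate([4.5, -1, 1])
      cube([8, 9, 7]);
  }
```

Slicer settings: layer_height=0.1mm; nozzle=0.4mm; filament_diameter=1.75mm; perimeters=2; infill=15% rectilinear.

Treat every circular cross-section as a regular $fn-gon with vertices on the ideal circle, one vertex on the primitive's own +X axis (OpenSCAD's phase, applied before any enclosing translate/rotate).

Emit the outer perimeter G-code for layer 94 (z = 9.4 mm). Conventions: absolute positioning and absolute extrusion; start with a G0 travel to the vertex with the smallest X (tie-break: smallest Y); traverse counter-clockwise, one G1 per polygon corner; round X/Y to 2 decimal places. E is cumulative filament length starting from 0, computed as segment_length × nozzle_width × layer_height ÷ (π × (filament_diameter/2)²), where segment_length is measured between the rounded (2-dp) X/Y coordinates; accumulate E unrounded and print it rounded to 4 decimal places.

G0 X-3.28 Y1.19 Z9.40
G1 X0.00 Y0.00 E0.0580
G1 X8.04 Y22.08 E0.4488
G1 X-0.42 Y25.16 E0.5985
G1 X-2.24 Y20.16 E0.6870
G1 X-0.81 Y19.09 E0.7167
G1 X0.63 Y17.49 E0.7525
G1 X1.73 Y15.63 E0.7885
G1 X2.44 Y13.60 E0.8242
G1 X2.75 Y11.46 E0.8602
G1 X2.63 Y9.31 E0.8960
G1 X2.10 Y7.22 E0.9318
G1 X1.16 Y5.27 E0.9678
G1 X-0.13 Y3.55 E1.0036
G1 X-1.74 Y2.11 E1.0395
G1 X-3.28 Y1.19 E1.0693

At z = 9.4 mm: the cube (footprint 23.5×9) is included at this height; the r=11 cylinder at (7.5, 11.5) gives a regular 32-gon of circumradius 11 (constant along its height); the cube at (4.5, -1) is absent (z outside [1, 8]); Subtracting the remaining from the first: starting from the 23.5×9 cube, the r=11 cylinder at (7.5, 11.5) partially overlaps it — only the 123.76 mm² overlap (of its 377.69 mm²) is removed, clipping the outline — 1 connected region; (whole slice rotated 70° about Z — lengths, areas and connectivity unchanged). The outline is a single polygon with 15 vertices. Extrusion per mm of travel: 0.4 × 0.1 / (π × 0.875²) = 0.016630. Accumulating E over each segment gives final E = 1.0693.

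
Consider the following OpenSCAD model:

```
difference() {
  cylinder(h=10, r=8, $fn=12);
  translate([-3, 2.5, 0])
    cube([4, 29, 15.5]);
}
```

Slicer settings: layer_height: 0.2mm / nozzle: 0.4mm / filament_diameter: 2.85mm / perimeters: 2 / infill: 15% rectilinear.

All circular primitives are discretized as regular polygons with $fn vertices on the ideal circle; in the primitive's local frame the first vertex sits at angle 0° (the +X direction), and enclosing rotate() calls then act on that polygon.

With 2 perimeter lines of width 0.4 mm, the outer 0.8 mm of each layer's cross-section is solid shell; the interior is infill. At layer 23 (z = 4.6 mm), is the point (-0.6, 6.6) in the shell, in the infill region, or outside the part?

outside

At z = 4.6 mm: the r=8 cylinder gives a regular 12-gon of circumradius 8 (constant along its height); the cube at (-3, 2.5) (footprint 4×29) is included at this height; Taking the first minus the rest: starting from the r=8 cylinder, the 4×29 cube at (-3, 2.5) partially overlaps it — only the 20.66 mm² overlap (of its 116.00 mm²) is removed, clipping the outline — 1 connected region. Overall, the cross-section is a single solid region. The nearest boundary edge runs (1.00, 2.50)→(1.00, 7.73); distance from the point to it = 1.60 mm. The point is not inside any of the regions above, so it lies outside the cross-section (1.60 mm from the nearest boundary).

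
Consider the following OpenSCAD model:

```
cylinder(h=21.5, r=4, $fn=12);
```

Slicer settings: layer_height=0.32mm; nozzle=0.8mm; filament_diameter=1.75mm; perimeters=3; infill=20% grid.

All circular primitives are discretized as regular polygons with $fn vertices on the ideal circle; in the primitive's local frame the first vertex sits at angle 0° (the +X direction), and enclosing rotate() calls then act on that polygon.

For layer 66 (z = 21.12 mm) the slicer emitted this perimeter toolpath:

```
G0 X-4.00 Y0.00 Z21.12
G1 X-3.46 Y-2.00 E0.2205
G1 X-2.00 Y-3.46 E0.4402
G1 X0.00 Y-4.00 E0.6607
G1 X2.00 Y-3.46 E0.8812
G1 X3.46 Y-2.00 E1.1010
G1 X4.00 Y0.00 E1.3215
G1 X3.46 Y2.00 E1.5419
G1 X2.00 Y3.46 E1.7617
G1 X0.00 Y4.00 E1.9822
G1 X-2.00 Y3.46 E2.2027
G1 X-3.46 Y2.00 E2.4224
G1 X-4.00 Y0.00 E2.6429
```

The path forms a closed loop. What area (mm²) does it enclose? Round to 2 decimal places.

47.94 mm²

Apply the shoelace formula to the sequence of (X, Y) vertices; enclosed area = 47.94 mm².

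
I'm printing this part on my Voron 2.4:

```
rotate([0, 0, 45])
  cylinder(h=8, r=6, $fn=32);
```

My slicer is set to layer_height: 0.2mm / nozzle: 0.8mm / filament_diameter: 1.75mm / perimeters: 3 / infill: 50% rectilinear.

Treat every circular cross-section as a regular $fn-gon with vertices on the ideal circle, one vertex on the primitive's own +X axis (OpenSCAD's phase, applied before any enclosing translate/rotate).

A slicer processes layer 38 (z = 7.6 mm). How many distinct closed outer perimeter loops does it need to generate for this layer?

1

At z = 7.6 mm: the r=6 cylinder contributes a regular 32-gon of circumradius 6; (rotated 45° about Z; rotation is an isometry so areas/perimeters/island counts are preserved). The result has 1 disconnected region.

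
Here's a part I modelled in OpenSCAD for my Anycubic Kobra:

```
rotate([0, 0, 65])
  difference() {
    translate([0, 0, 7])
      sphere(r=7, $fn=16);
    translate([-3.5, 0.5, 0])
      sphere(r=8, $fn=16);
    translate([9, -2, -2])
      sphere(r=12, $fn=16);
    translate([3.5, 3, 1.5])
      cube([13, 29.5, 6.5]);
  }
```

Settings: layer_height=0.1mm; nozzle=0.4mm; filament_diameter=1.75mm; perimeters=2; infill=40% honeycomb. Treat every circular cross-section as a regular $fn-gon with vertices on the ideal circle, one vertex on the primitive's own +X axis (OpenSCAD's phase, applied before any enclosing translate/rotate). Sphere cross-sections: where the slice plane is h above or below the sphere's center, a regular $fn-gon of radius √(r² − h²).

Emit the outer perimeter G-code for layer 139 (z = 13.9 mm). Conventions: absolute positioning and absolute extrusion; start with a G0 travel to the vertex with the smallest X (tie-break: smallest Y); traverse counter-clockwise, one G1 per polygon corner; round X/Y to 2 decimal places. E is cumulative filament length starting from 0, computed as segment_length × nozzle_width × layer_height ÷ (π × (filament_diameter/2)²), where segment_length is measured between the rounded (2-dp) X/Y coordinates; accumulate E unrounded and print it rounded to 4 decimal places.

At z = 13.9 mm: the r=7 sphere contributes a regular 16-gon of circumradius √(7²−6.9²) = 1.179; the sphere at (-3.5, 0.5) is absent (|z−center|=13.900 > r=8); the sphere at (9, -2) is absent (|z−center|=15.900 > r=12); the cube at (3.5, 3) is not intersected at this z (z outside [1.5, 8]); After the difference (first − rest): none of the subtracted shapes is present at this height, so the r=7 sphere is unchanged — 1 connected region; (rotated 65° about Z; rotation is an isometry so areas/perimeters/island counts are preserved). The outline is a single polygon with 16 vertices. Extrusion per mm of travel: 0.4 × 0.1 / (π × 0.875²) = 0.016630. Accumulating E over each segment gives final E = 0.1226.

G0 X-1.18 Y0.05 Z13.90
G1 X-1.11 Y-0.40 E0.0076
G1 X-0.87 Y-0.80 E0.0153
G1 X-0.50 Y-1.07 E0.0229
G1 X-0.05 Y-1.18 E0.0307
G1 X0.40 Y-1.11 E0.0382
G1 X0.80 Y-0.87 E0.0460
G1 X1.07 Y-0.50 E0.0536
G1 X1.18 Y-0.05 E0.0613
G1 X1.11 Y0.40 E0.0689
G1 X0.87 Y0.80 E0.0766
G1 X0.50 Y1.07 E0.0843
G1 X0.05 Y1.18 E0.0920
G1 X-0.40 Y1.11 E0.0995
G1 X-0.80 Y0.87 E0.1073
G1 X-1.07 Y0.50 E0.1149
G1 X-1.18 Y0.05 E0.1226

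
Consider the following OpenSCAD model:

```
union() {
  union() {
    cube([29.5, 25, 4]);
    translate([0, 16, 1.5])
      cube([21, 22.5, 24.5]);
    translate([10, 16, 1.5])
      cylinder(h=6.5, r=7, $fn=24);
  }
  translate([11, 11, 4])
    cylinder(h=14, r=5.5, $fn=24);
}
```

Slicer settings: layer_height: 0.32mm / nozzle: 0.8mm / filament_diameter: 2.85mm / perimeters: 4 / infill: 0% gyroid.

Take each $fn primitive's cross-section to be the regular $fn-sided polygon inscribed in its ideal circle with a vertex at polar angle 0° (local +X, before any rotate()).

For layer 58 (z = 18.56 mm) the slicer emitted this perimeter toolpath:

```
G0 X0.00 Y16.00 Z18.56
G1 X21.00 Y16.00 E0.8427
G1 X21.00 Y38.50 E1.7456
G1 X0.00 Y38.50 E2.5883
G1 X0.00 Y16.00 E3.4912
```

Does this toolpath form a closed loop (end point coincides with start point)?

Start point (G0): (0.00, 16.00). End point (last G1): the path returns to the start — closed.

yes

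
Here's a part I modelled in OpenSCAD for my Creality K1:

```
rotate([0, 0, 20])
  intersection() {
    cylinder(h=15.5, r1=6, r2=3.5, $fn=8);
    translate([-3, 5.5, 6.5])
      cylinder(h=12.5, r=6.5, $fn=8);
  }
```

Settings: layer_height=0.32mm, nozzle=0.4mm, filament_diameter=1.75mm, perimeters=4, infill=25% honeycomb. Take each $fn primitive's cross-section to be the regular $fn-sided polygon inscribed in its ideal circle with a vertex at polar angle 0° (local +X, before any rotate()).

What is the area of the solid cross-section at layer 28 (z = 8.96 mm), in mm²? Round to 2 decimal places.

At z = 8.96 mm: the cone: at t=0.578 of its height the radius interpolates to r₁+(r₂−r₁)t = 4.555, giving a regular 8-gon of that circumradius (area = (8/2)·4.555²·sin(360°/8) = 58.68 mm²); the r=6.5 cylinder at (-3, 5.5) contributes a regular 8-gon of circumradius 6.5 (area = (8/2)·6.500²·sin(360°/8) = 119.50 mm²); Keeping only the common overlap: the r=6.5 cylinder at (-3, 5.5) partially overlaps the cone; clipping to the common part keeps 24.24 mm² — area = 24.24 mm²; (rotated 20° about Z; rotation is an isometry so areas/perimeters/island counts are preserved). Overall, the cross-section is a single solid region. Net area = 24.24 mm².

24.24 mm²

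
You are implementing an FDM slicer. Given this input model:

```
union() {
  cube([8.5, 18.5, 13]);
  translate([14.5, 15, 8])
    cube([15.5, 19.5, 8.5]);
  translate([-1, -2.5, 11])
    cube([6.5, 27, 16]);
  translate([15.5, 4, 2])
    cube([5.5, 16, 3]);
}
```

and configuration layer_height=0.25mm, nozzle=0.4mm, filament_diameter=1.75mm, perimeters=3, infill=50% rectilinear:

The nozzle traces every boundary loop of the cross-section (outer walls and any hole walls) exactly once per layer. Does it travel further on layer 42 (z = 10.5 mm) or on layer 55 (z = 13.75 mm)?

Layer 42 (z = 10.5): the cube is present — its section is the full 8.5×18.5 rectangle (perimeter 54.00 mm); the cube at (14.5, 15) is present — its section is the full 15.5×19.5 rectangle (perimeter 70.00 mm); the cube at (-1, -2.5) does not reach this height (z outside [11, 27]); the cube at (15.5, 4) is not intersected at this z (z outside [2, 5]); Combining (union): the 2 present regions are separate (no shared area or edge), so areas and boundary lengths simply add and each stays a separate island — boundary = 124.00 mm. So its perimeter = 124.00 mm. Layer 55 (z = 13.75): the cube is not intersected at this z (z outside [0, 13]); the 15.5×19.5 cube at (14.5, 15) contributes its full rectangle (perimeter 70.00 mm); the cube at (-1, -2.5) is present — its section is the full 6.5×27 rectangle (perimeter 67.00 mm); the cube at (15.5, 4) is absent (z outside [2, 5]); Merging all regions: the 2 present regions are separate (no shared area or edge), so areas and boundary lengths simply add and each stays a separate island — boundary = 137.00 mm. So its perimeter = 137.00 mm. Layer 55 is larger (137.00 vs 124.00 mm).

layer 55 (z = 13.75 mm)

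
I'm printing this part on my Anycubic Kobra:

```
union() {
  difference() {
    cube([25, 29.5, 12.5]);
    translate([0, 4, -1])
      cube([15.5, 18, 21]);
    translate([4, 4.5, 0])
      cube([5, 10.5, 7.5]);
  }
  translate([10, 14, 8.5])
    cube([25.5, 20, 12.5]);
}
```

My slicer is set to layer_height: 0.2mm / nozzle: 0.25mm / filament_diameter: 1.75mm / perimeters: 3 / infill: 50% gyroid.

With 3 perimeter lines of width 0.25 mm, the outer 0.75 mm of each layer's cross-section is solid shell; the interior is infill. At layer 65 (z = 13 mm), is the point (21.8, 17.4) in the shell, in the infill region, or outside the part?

infill

At z = 13 mm: the cube is absent (z outside [0, 12.5]); the cube at (0, 4) is present — its section is the full 15.5×18 rectangle; the cube at (4, 4.5) is not intersected at this z (z outside [0, 7.5]); Taking the first minus the rest: the first operand is absent here, so nothing remains; the cube at (10, 14) (footprint 25.5×20) is included at this height; Combining (union): only the 25.5×20 cube at (10, 14) is present, so the union is just that shape — 1 connected region. Overall, the cross-section is a single solid region. The nearest boundary edge runs (10.00, 14.00)→(35.50, 14.00); distance from the point to it = 3.40 mm. The point is inside the cross-section and 3.40 mm from the nearest boundary — more than the 0.75 mm shell width (3 × 0.25), so it's in the infill interior.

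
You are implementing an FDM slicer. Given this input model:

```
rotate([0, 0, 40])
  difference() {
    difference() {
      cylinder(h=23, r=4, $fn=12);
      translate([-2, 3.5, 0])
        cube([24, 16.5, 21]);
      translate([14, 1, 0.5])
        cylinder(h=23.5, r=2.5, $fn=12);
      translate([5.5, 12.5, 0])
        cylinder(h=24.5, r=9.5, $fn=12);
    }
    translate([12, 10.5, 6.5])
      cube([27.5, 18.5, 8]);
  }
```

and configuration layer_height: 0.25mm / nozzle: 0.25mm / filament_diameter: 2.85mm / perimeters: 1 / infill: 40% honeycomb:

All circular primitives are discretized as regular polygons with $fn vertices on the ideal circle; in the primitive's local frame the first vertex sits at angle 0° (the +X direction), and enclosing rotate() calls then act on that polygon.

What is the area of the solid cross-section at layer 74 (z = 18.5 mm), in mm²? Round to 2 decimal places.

At z = 18.5 mm: the r=4 cylinder contributes a regular 12-gon of circumradius 4 (area = (12/2)·4.000²·sin(360°/12) = 48.00 mm²); the 24×16.5 cube at (-2, 3.5) contributes its full rectangle (area 396.00 mm²); the cylinder at (14, 1): section is a regular 12-gon, circumradius r=2.5 (area = (12/2)·2.500²·sin(360°/12) = 18.75 mm²); the r=9.5 cylinder at (5.5, 12.5) gives a regular 12-gon of circumradius 9.5 (constant along its height) (area = (12/2)·9.500²·sin(360°/12) = 270.75 mm²); Subtracting the remaining from the first: starting from the r=4 cylinder (48.00 mm²), the 24×16.5 cube at (-2, 3.5) partially overlaps it — only the 0.93 mm² overlap (of its 396.00 mm²) is removed, clipping the outline; the r=2.5 cylinder at (14, 1) misses the remaining region (no effect); the r=9.5 cylinder at (5.5, 12.5) misses the remaining region (no effect) — area = 47.07 mm²; the cube at (12, 10.5) is not intersected at this z (z outside [6.5, 14.5]); Subtracting the remaining from the first: none of the subtracted shapes is present at this height, so the result so far is unchanged — area = 47.07 mm²; (whole slice rotated 40° about Z — lengths, areas and connectivity unchanged). Overall, the cross-section is a single solid region. Net area = 47.07 mm².

47.07 mm²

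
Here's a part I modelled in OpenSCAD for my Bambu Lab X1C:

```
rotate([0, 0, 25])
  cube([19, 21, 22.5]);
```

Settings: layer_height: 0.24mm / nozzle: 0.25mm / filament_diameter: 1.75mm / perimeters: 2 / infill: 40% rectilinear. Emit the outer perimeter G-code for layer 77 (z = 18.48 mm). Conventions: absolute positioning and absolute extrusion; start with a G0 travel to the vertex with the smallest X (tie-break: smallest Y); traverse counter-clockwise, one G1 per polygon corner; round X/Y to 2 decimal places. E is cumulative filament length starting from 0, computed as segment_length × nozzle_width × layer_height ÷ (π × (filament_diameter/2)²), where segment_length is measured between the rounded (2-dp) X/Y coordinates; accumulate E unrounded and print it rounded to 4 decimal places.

At z = 18.48 mm: the cube is present — its section is the full 19×21 rectangle; (rotated 25° about Z; rotation is an isometry so areas/perimeters/island counts are preserved). The outline is a single polygon with 4 vertices. Extrusion per mm of travel: 0.25 × 0.24 / (π × 0.875²) = 0.024945. Accumulating E over each segment gives final E = 1.9953.

G0 X-8.87 Y19.03 Z18.48
G1 X0.00 Y0.00 E0.5237
G1 X17.22 Y8.03 E0.9977
G1 X8.34 Y27.06 E1.5215
G1 X-8.87 Y19.03 E1.9953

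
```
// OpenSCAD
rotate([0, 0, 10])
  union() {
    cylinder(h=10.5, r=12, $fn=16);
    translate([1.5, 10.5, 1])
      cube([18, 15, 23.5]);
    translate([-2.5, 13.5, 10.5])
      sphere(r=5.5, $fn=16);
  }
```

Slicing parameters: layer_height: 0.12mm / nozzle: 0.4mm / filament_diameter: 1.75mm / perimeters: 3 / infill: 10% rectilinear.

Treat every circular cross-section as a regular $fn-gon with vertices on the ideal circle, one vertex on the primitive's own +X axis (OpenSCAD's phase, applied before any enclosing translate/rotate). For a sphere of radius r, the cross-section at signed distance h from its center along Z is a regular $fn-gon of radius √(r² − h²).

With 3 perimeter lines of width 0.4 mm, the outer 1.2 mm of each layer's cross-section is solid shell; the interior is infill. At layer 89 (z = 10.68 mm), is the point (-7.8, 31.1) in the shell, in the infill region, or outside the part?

outside

At z = 10.68 mm: the cylinder is absent (z outside [0, 10.5]); the 18×15 cube at (1.5, 10.5) contributes its full rectangle; the r=5.5 sphere at (-2.5, 13.5) slices to a regular 16-gon of circumradius 5.497 (√(r²−h²) with h=0.18 from center); Merging all regions: the regions partially overlap (shared area 6.99 mm²), so overlapping operands fuse into one piece — 1 connected region; (rotated 10° about Z; rotation is an isometry so areas/perimeters/island counts are preserved). Overall, the cross-section is a single solid region. Undo the 10° rotation: the query point maps to (-2.281, 31.982) in the un-rotated model frame. The nearest boundary edge runs (1.50, 17.22)→(1.50, 25.50); distance from the point to it = 7.50 mm. The point is not inside any of the regions above, so it lies outside the cross-section (7.50 mm from the nearest boundary).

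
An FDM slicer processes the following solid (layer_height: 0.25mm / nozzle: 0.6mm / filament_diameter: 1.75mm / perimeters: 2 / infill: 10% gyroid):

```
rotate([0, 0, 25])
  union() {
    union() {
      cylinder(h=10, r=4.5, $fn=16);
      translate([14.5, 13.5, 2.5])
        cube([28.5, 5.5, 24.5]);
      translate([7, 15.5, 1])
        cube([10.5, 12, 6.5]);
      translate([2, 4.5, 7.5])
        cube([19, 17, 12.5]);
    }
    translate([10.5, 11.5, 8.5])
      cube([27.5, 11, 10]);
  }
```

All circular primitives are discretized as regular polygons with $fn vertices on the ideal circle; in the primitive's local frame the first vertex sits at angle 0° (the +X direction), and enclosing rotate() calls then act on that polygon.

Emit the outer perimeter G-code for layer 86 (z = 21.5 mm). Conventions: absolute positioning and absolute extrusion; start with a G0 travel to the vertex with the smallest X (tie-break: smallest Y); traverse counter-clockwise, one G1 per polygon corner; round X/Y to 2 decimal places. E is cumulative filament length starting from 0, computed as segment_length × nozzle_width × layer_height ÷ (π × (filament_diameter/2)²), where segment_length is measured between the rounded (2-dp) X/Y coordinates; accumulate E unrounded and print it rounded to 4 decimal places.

G0 X5.11 Y23.35 Z21.50
G1 X7.44 Y18.36 E0.3434
G1 X33.27 Y30.41 E2.1209
G1 X30.94 Y35.39 E2.4638
G1 X5.11 Y23.35 E4.2410

At z = 21.5 mm: the cylinder is absent (z outside [0, 10]); the 28.5×5.5 cube at (14.5, 13.5) contributes its full rectangle; the cube at (7, 15.5) is absent (z outside [1, 7.5]); the cube at (2, 4.5) does not reach this height (z outside [7.5, 20]); Combining (union): only the 28.5×5.5 cube at (14.5, 13.5) is present, so the union is just that shape — 1 connected region; the cube at (10.5, 11.5) is absent (z outside [8.5, 18.5]); Combining (union): only that combined region is present, so the union is just that shape — 1 connected region; (rotated 25° about Z; rotation is an isometry so areas/perimeters/island counts are preserved). The outline is a single polygon with 4 vertices. Extrusion per mm of travel: 0.6 × 0.25 / (π × 0.875²) = 0.062363. Accumulating E over each segment gives final E = 4.2410.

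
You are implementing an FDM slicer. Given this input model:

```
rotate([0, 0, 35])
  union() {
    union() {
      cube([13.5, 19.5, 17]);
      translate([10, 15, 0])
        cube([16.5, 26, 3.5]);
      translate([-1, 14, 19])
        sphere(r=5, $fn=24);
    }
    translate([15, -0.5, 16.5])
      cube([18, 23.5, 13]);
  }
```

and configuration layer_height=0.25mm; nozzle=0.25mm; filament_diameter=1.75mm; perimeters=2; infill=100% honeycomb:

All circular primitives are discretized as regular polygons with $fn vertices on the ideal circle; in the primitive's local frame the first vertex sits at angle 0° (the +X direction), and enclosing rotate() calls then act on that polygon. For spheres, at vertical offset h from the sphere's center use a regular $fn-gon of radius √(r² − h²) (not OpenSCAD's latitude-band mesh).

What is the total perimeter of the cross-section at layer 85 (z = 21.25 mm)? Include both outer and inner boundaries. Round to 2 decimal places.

110.98 mm

At z = 21.25 mm: the cube does not reach this height (z outside [0, 17]); the cube at (10, 15) does not reach this height (z outside [0, 3.5]); the sphere at (-1, 14): section is a regular 24-gon, circumradius = √(r²−h²) = √(5²−2.25²) = 4.465 (perimeter = 2·24·4.465·sin(180°/24) = 27.98 mm); Taking the union: only the r=5 sphere at (-1, 14) is present, so the union is just that shape — boundary = 27.98 mm; the cube at (15, -0.5) is present — its section is the full 18×23.5 rectangle (perimeter 83.00 mm); Merging all regions: the 2 present regions are separate (no shared area or edge), so areas and boundary lengths simply add and each stays a separate island — boundary = 110.98 mm; (whole slice rotated 35° about Z — lengths, areas and connectivity unchanged). Overall, the cross-section has 2 separate islands. Total boundary length (outer) = 110.98 mm.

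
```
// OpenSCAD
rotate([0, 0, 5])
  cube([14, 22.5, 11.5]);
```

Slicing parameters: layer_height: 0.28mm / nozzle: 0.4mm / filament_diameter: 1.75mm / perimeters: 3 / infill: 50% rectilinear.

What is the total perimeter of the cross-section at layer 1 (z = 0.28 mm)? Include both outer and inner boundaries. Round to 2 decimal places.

At z = 0.28 mm: the cube (footprint 14×22.5) is included at this height (perimeter 73.00 mm); (whole slice rotated 5° about Z — lengths, areas and connectivity unchanged). Overall, the cross-section is a single solid region. Total boundary length (outer) = 73.00 mm.

73.00 mm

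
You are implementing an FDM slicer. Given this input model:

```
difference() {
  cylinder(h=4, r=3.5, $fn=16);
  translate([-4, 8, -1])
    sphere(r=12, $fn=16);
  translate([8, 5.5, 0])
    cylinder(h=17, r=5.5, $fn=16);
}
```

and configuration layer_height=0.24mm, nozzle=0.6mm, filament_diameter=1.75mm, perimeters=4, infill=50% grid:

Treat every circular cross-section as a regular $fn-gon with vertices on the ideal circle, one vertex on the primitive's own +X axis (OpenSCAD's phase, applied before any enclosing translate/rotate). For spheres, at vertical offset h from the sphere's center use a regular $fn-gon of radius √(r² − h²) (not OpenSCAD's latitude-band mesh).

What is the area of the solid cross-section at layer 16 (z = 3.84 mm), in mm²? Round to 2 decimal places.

7.26 mm²

At z = 3.84 mm: the r=3.5 cylinder contributes a regular 16-gon of circumradius 3.5 (area = (16/2)·3.500²·sin(360°/16) = 37.50 mm²); the r=12 sphere at (-4, 8) slices to a regular 16-gon of circumradius 10.981 (√(r²−h²) with h=4.84 from center) (area = (16/2)·10.981²·sin(360°/16) = 369.13 mm²); the cylinder at (8, 5.5): section is a regular 16-gon, circumradius r=5.5 (area = (16/2)·5.500²·sin(360°/16) = 92.61 mm²); After the difference (first − rest): starting from the r=3.5 cylinder (37.50 mm²), the r=12 sphere at (-4, 8) partially overlaps it — only the 30.25 mm² overlap (of its 369.13 mm²) is removed, clipping the outline; the r=5.5 cylinder at (8, 5.5) misses the remaining region (no effect) — area = 7.26 mm². Overall, the cross-section is a single solid region. Net area = 7.26 mm².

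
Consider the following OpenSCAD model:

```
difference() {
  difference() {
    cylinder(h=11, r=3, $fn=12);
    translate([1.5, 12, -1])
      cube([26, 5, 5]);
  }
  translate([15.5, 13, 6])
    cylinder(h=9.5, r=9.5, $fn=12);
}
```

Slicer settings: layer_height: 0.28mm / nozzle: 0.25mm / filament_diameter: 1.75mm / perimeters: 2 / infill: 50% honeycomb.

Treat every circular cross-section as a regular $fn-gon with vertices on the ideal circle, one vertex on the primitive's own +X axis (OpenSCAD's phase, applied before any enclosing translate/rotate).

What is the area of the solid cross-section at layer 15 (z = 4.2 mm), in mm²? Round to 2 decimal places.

At z = 4.2 mm: the cylinder: section is a regular 12-gon, circumradius r=3 (area = (12/2)·3.000²·sin(360°/12) = 27.00 mm²); the cube at (1.5, 12) is absent (z outside [-1, 4]); Subtracting the remaining from the first: none of the subtracted shapes is present at this height, so the r=3 cylinder is unchanged — area = 27.00 mm²; the cylinder at (15.5, 13) is absent (z outside [6, 15.5]); After the difference (first − rest): none of the subtracted shapes is present at this height, so the result so far is unchanged — area = 27.00 mm². Overall, the cross-section is a single solid region. Net area = 27.00 mm².

27.00 mm²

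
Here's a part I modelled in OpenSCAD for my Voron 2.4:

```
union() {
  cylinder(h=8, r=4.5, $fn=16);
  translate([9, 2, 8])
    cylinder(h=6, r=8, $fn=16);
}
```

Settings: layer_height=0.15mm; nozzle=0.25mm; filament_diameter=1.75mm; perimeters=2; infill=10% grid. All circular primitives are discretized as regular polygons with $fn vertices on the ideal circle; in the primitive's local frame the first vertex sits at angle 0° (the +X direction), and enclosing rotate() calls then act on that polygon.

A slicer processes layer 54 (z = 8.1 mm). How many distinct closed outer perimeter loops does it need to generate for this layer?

1

At z = 8.1 mm: the cylinder is not intersected at this z (z outside [0, 8]); the r=8 cylinder at (9, 2) contributes a regular 16-gon of circumradius 8; Merging all regions: only the r=8 cylinder at (9, 2) is present, so the union is just that shape — 1 connected region. The result has 1 disconnected region.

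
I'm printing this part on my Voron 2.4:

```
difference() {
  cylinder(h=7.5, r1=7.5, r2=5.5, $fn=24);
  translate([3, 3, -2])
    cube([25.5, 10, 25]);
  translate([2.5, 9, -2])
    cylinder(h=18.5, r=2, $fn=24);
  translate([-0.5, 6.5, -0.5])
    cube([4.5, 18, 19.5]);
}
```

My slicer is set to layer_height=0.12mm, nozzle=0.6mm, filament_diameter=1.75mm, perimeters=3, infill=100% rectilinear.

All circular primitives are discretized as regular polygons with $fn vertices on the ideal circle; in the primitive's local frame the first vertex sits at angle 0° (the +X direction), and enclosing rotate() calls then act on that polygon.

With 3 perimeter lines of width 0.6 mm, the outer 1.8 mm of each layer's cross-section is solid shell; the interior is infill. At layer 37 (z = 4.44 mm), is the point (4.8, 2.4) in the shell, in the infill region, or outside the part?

shell

At z = 4.44 mm: the cone: at t=0.592 of its height the radius interpolates to r₁+(r₂−r₁)t = 6.316, giving a regular 24-gon of that circumradius; the 25.5×10 cube at (3, 3) contributes its full rectangle; the cylinder at (2.5, 9): section is a regular 24-gon, circumradius r=2; the cube at (-0.5, 6.5) (footprint 4.5×18) is included at this height; Subtracting the remaining from the first: starting from the cone, the 25.5×10 cube at (3, 3) partially overlaps it — only the 3.79 mm² overlap (of its 255.00 mm²) is removed, clipping the outline; the r=2 cylinder at (2.5, 9) misses the remaining region (no effect); the 4.5×18 cube at (-0.5, 6.5) misses the remaining region (no effect) — 1 connected region. Overall, the cross-section is a single solid region. The nearest boundary edge runs (3.00, 3.00)→(5.54, 3.00); distance from the point to it = 0.60 mm. The point is inside the cross-section, 0.60 mm from the nearest boundary — within the 1.8 mm shell band (3 × 0.6).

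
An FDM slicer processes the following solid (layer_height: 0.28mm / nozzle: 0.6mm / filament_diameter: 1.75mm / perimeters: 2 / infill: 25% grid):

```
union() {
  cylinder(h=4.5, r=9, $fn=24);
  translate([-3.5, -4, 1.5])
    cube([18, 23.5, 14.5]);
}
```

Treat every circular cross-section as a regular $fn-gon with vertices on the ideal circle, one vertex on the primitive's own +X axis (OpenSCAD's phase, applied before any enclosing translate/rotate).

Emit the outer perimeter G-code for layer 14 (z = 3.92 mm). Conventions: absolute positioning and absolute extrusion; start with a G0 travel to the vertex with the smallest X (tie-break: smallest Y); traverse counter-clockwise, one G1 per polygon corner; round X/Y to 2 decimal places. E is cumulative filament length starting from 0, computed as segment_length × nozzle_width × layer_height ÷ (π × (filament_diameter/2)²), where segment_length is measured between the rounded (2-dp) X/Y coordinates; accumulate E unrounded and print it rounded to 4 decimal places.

G0 X-9.00 Y0.00 Z3.92
G1 X-8.69 Y-2.33 E0.1642
G1 X-7.79 Y-4.50 E0.3283
G1 X-6.36 Y-6.36 E0.4921
G1 X-4.50 Y-7.79 E0.6560
G1 X-2.33 Y-8.69 E0.8201
G1 X0.00 Y-9.00 E0.9843
G1 X2.33 Y-8.69 E1.1484
G1 X4.50 Y-7.79 E1.3125
G1 X6.36 Y-6.36 E1.4764
G1 X7.79 Y-4.50 E1.6403
G1 X8.00 Y-4.00 E1.6781
G1 X14.50 Y-4.00 E2.1321
G1 X14.50 Y19.50 E3.7735
G1 X-3.50 Y19.50 E5.0308
G1 X-3.50 Y8.21 E5.8193
G1 X-4.50 Y7.79 E5.8951
G1 X-6.36 Y6.36 E6.0590
G1 X-7.79 Y4.50 E6.2228
G1 X-8.69 Y2.33 E6.3869
G1 X-9.00 Y0.00 E6.5511

At z = 3.92 mm: the r=9 cylinder gives a regular 24-gon of circumradius 9 (constant along its height); the cube at (-3.5, -4) is present — its section is the full 18×23.5 rectangle; Merging all regions: the regions partially overlap (shared area 141.95 mm²), so overlapping operands fuse into one piece — 1 connected region. The outline is a single polygon with 20 vertices. Extrusion per mm of travel: 0.6 × 0.28 / (π × 0.875²) = 0.069846. Accumulating E over each segment gives final E = 6.5511.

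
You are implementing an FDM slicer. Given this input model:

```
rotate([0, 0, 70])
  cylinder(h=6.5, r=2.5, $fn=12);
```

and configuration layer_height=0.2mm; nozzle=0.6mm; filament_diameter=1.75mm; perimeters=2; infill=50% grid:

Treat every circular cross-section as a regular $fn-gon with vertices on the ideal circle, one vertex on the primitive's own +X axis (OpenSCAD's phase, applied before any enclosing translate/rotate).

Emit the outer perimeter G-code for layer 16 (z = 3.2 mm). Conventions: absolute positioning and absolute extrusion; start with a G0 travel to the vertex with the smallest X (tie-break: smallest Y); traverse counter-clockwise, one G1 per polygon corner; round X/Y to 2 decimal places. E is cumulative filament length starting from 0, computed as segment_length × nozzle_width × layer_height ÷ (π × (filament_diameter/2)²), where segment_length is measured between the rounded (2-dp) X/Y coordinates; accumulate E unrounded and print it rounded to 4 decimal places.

At z = 3.2 mm: the r=2.5 cylinder gives a regular 12-gon of circumradius 2.5 (constant along its height); (rotated 70° about Z; rotation is an isometry so areas/perimeters/island counts are preserved). The outline is a single polygon with 12 vertices. Extrusion per mm of travel: 0.6 × 0.2 / (π × 0.875²) = 0.049890. Accumulating E over each segment gives final E = 0.7753.

G0 X-2.46 Y-0.43 Z3.20
G1 X-1.92 Y-1.61 E0.0647
G1 X-0.86 Y-2.35 E0.1292
G1 X0.43 Y-2.46 E0.1938
G1 X1.61 Y-1.92 E0.2586
G1 X2.35 Y-0.86 E0.3231
G1 X2.46 Y0.43 E0.3877
G1 X1.92 Y1.61 E0.4524
G1 X0.86 Y2.35 E0.5169
G1 X-0.43 Y2.46 E0.5815
G1 X-1.61 Y1.92 E0.6462
G1 X-2.35 Y0.86 E0.7107
G1 X-2.46 Y-0.43 E0.7753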